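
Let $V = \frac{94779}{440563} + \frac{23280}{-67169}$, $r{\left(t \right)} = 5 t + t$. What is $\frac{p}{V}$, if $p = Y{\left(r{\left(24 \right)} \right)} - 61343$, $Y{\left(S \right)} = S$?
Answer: $\frac{1811011588020253}{3890095989} \approx 4.6554 \cdot 10^{5}$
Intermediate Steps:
$r{\left(t \right)} = 6 t$
$p = -61199$ ($p = 6 \cdot 24 - 61343 = 144 - 61343 = -61199$)
$V = - \frac{3890095989}{29592176147}$ ($V = 94779 \cdot \frac{1}{440563} + 23280 \left(- \frac{1}{67169}\right) = \frac{94779}{440563} - \frac{23280}{67169} = - \frac{3890095989}{29592176147} \approx -0.13146$)
$\frac{p}{V} = - \frac{61199}{- \frac{3890095989}{29592176147}} = \left(-61199\right) \left(- \frac{29592176147}{3890095989}\right) = \frac{1811011588020253}{3890095989}$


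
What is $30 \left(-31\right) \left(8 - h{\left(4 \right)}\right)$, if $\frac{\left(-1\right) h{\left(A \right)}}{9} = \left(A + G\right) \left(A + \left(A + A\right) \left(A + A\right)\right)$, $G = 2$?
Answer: $-3422400$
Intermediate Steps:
$h{\left(A \right)} = - 9 \left(2 + A\right) \left(A + 4 A^{2}\right)$ ($h{\left(A \right)} = - 9 \left(A + 2\right) \left(A + \left(A + A\right) \left(A + A\right)\right) = - 9 \left(2 + A\right) \left(A + 2 A 2 A\right) = - 9 \left(2 + A\right) \left(A + 4 A^{2}\right)$)
$30 \left(-31\right) \left(8 - h{\left(4 \right)}\right) = 30 \left(-31\right) \left(8 - \left(-9\right) 4 \left(2 + 4 \cdot 4^{2} + 9 \cdot 4\right)\right) = - 930 \left(8 - \left(-9\right) 4 \left(2 + 4 \cdot 16 + 36\right)\right) = - 930 \left(8 - \left(-9\right) 4 \left(2 + 64 + 36\right)\right) = - 930 \left(8 - \left(-9\right) 4 \cdot 102\right) = - 930 \left(8 - -3672\right) = - 930 \left(8 + 3672\right) = \left(-930\right) 3680 = -3422400$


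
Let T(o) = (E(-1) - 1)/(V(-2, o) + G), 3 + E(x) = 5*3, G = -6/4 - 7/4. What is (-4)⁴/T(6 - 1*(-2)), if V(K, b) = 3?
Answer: -64/11 ≈ -5.8182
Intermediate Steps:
G = -13/4 (G = -6*¼ - 7*¼ = -3/2 - 7/4 = -13/4 ≈ -3.2500)
E(x) = 12 (E(x) = -3 + 5*3 = -3 + 15 = 12)
T(o) = -44 (T(o) = (12 - 1)/(3 - 13/4) = 11/(-¼) = 11*(-4) = -44)
(-4)⁴/T(6 - 1*(-2)) = (-4)⁴/(-44) = 256*(-1/44) = -64/11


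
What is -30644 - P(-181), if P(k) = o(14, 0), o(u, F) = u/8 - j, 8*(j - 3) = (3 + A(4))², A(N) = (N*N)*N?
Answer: -240653/8 ≈ -30082.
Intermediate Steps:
A(N) = N³ (A(N) = N²*N = N³)
j = 4513/8 (j = 3 + (3 + 4³)²/8 = 3 + (3 + 64)²/8 = 3 + (⅛)*67² = 3 + (⅛)*4489 = 3 + 4489/8 = 4513/8 ≈ 564.13)
o(u, F) = -4513/8 + u/8 (o(u, F) = u/8 - 1*4513/8 = u*(⅛) - 4513/8 = u/8 - 4513/8 = -4513/8 + u/8)
P(k) = -4499/8 (P(k) = -4513/8 + (⅛)*14 = -4513/8 + 7/4 = -4499/8)
-30644 - P(-181) = -30644 - 1*(-4499/8) = -30644 + 4499/8 = -240653/8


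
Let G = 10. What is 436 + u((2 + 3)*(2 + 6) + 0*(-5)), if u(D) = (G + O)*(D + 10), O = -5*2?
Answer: 436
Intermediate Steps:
O = -10
u(D) = 0 (u(D) = (10 - 10)*(D + 10) = 0*(10 + D) = 0)
436 + u((2 + 3)*(2 + 6) + 0*(-5)) = 436 + 0 = 436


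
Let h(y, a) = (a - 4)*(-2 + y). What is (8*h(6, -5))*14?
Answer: -4032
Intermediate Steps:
h(y, a) = (-4 + a)*(-2 + y)
(8*h(6, -5))*14 = (8*(8 - 4*6 - 2*(-5) - 5*6))*14 = (8*(8 - 24 + 10 - 30))*14 = (8*(-36))*14 = -288*14 = -4032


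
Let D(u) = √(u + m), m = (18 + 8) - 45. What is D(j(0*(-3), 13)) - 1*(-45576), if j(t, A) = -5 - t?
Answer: 45576 + 2*I*√6 ≈ 45576.0 + 4.899*I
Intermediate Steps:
m = -19 (m = 26 - 45 = -19)
D(u) = √(-19 + u) (D(u) = √(u - 19) = √(-19 + u))
D(j(0*(-3), 13)) - 1*(-45576) = √(-19 + (-5 - 0*(-3))) - 1*(-45576) = √(-19 + (-5 - 1*0)) + 45576 = √(-19 + (-5 + 0)) + 45576 = √(-19 - 5) + 45576 = √(-24) + 45576 = 2*I*√6 + 45576 = 45576 + 2*I*√6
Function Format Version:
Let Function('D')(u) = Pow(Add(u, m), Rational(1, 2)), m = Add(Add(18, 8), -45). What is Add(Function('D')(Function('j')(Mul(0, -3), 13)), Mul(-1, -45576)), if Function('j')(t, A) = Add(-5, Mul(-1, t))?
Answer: Add(45576, Mul(2, I, Pow(6, Rational(1, 2)))) ≈ Add(45576., Mul(4.8990, I))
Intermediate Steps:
m = -19 (m = Add(26, -45) = -19)
Function('D')(u) = Pow(Add(-19, u), Rational(1, 2)) (Function('D')(u) = Pow(Add(u, -19), Rational(1, 2)) = Pow(Add(-19, u), Rational(1, 2)))
Add(Function('D')(Function('j')(Mul(0, -3), 13)), Mul(-1, -45576)) = Add(Pow(Add(-19, Add(-5, Mul(-1, Mul(0, -3)))), Rational(1, 2)), Mul(-1, -45576)) = Add(Pow(Add(-19, Add(-5, Mul(-1, 0))), Rational(1, 2)), 45576) = Add(Pow(Add(-19, Add(-5, 0)), Rational(1, 2)), 45576) = Add(Pow(Add(-19, -5), Rational(1, 2)), 45576) = Add(Pow(-24, Rational(1, 2)), 45576) = Add(Mul(2, I, Pow(6, Rational(1, 2))), 45576) = Add(45576, Mul(2, I, Pow(6, Rational(1, 2))))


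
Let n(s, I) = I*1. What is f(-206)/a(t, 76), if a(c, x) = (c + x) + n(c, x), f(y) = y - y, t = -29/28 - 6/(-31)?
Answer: 0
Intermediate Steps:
n(s, I) = I
t = -731/868 (t = -29*1/28 - 6*(-1/31) = -29/28 + 6/31 = -731/868 ≈ -0.84217)
f(y) = 0
a(c, x) = c + 2*x (a(c, x) = (c + x) + x = c + 2*x)
f(-206)/a(t, 76) = 0/(-731/868 + 2*76) = 0/(-731/868 + 152) = 0/(131205/868) = 0*(868/131205) = 0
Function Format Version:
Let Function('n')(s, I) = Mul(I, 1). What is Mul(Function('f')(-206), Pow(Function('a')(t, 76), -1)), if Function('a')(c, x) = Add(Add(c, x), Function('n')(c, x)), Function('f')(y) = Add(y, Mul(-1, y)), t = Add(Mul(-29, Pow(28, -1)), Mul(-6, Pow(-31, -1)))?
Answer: 0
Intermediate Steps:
Function('n')(s, I) = I
t = Rational(-731, 868) (t = Add(Mul(-29, Rational(1, 28)), Mul(-6, Rational(-1, 31))) = Add(Rational(-29, 28), Rational(6, 31)) = Rational(-731, 868) ≈ -0.84217)
Function('f')(y) = 0
Function('a')(c, x) = Add(c, Mul(2, x)) (Function('a')(c, x) = Add(Add(c, x), x) = Add(c, Mul(2, x)))
Mul(Function('f')(-206), Pow(Function('a')(t, 76), -1)) = Mul(0, Pow(Add(Rational(-731, 868), Mul(2, 76)), -1)) = Mul(0, Pow(Add(Rational(-731, 868), 152), -1)) = Mul(0, Pow(Rational(131205, 868), -1)) = Mul(0, Rational(868, 131205)) = 0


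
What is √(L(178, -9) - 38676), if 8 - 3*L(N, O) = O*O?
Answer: I*√348303/3 ≈ 196.72*I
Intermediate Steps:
L(N, O) = 8/3 - O²/3 (L(N, O) = 8/3 - O*O/3 = 8/3 - O²/3)
√(L(178, -9) - 38676) = √((8/3 - ⅓*(-9)²) - 38676) = √((8/3 - ⅓*81) - 38676) = √((8/3 - 27) - 38676) = √(-73/3 - 38676) = √(-116101/3) = I*√348303/3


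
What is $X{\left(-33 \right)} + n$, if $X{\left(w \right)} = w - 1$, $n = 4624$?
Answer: $4590$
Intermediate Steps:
$X{\left(w \right)} = -1 + w$
$X{\left(-33 \right)} + n = \left(-1 - 33\right) + 4624 = -34 + 4624 = 4590$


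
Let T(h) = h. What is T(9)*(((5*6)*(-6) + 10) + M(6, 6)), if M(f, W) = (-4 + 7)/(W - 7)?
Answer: -1557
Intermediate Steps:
M(f, W) = 3/(-7 + W)
T(9)*(((5*6)*(-6) + 10) + M(6, 6)) = 9*(((5*6)*(-6) + 10) + 3/(-7 + 6)) = 9*((30*(-6) + 10) + 3/(-1)) = 9*((-180 + 10) + 3*(-1)) = 9*(-170 - 3) = 9*(-173) = -1557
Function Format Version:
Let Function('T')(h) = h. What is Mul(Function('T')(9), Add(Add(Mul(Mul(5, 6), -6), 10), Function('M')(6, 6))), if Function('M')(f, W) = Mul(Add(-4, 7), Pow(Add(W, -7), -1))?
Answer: -1557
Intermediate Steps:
Function('M')(f, W) = Mul(3, Pow(Add(-7, W), -1))
Mul(Function('T')(9), Add(Add(Mul(Mul(5, 6), -6), 10), Function('M')(6, 6))) = Mul(9, Add(Add(Mul(Mul(5, 6), -6), 10), Mul(3, Pow(Add(-7, 6), -1)))) = Mul(9, Add(Add(Mul(30, -6), 10), Mul(3, Pow(-1, -1)))) = Mul(9, Add(Add(-180, 10), Mul(3, -1))) = Mul(9, Add(-170, -3)) = Mul(9, -173) = -1557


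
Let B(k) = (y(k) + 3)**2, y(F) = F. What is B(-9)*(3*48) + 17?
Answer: 5201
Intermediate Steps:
B(k) = (3 + k)**2 (B(k) = (k + 3)**2 = (3 + k)**2)
B(-9)*(3*48) + 17 = (3 - 9)**2*(3*48) + 17 = (-6)**2*144 + 17 = 36*144 + 17 = 5184 + 17 = 5201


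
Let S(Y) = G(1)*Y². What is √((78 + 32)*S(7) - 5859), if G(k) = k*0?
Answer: 3*I*√651 ≈ 76.544*I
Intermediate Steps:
G(k) = 0
S(Y) = 0 (S(Y) = 0*Y² = 0)
√((78 + 32)*S(7) - 5859) = √((78 + 32)*0 - 5859) = √(110*0 - 5859) = √(0 - 5859) = √(-5859) = 3*I*√651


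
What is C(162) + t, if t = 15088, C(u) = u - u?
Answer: 15088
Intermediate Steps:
C(u) = 0
C(162) + t = 0 + 15088 = 15088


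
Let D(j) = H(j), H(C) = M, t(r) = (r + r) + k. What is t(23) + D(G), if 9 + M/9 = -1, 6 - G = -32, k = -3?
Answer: -47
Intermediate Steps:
t(r) = -3 + 2*r (t(r) = (r + r) - 3 = 2*r - 3 = -3 + 2*r)
G = 38 (G = 6 - 1*(-32) = 6 + 32 = 38)
M = -90 (M = -81 + 9*(-1) = -81 - 9 = -90)
H(C) = -90
D(j) = -90
t(23) + D(G) = (-3 + 2*23) - 90 = (-3 + 46) - 90 = 43 - 90 = -47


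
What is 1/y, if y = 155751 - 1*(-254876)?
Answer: 1/410627 ≈ 2.4353e-6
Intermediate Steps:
y = 410627 (y = 155751 + 254876 = 410627)
1/y = 1/410627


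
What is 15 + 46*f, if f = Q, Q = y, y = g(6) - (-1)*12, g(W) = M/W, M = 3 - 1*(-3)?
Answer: 613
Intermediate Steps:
M = 6 (M = 3 + 3 = 6)
g(W) = 6/W
y = 13 (y = 6/6 - (-1)*12 = 6*(⅙) - 1*(-12) = 1 + 12 = 13)
Q = 13
f = 13
15 + 46*f = 15 + 46*13 = 15 + 598 = 613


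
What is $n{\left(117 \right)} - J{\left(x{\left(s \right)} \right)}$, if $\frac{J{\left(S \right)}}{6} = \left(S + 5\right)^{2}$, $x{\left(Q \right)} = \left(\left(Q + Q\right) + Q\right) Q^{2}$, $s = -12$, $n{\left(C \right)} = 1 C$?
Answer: $-160932129$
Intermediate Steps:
$n{\left(C \right)} = C$
$x{\left(Q \right)} = 3 Q^{3}$ ($x{\left(Q \right)} = \left(2 Q + Q\right) Q^{2} = 3 Q Q^{2} = 3 Q^{3}$)
$J{\left(S \right)} = 6 \left(5 + S\right)^{2}$ ($J{\left(S \right)} = 6 \left(S + 5\right)^{2} = 6 \left(5 + S\right)^{2}$)
$n{\left(117 \right)} - J{\left(x{\left(s \right)} \right)} = 117 - 6 \left(5 + 3 \left(-12\right)^{3}\right)^{2} = 117 - 6 \left(5 + 3 \left(-1728\right)\right)^{2} = 117 - 6 \left(5 - 5184\right)^{2} = 117 - 6 \left(-5179\right)^{2} = 117 - 6 \cdot 26822041 = 117 - 160932246 = -160932129$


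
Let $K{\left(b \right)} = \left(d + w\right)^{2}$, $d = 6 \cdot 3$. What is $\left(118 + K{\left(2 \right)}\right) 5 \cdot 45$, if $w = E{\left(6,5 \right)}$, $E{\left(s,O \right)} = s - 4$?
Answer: $116550$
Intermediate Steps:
$E{\left(s,O \right)} = -4 + s$
$w = 2$ ($w = -4 + 6 = 2$)
$d = 18$
$K{\left(b \right)} = 400$ ($K{\left(b \right)} = \left(18 + 2\right)^{2} = 20^{2} = 400$)
$\left(118 + K{\left(2 \right)}\right) 5 \cdot 45 = \left(118 + 400\right) 5 \cdot 45 = 518 \cdot 225 = 116550$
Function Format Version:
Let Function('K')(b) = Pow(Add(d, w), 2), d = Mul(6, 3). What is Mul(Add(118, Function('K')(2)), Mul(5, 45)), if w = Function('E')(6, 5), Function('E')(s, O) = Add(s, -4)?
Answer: 116550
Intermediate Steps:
Function('E')(s, O) = Add(-4, s)
w = 2 (w = Add(-4, 6) = 2)
d = 18
Function('K')(b) = 400 (Function('K')(b) = Pow(Add(18, 2), 2) = Pow(20, 2) = 400)
Mul(Add(118, Function('K')(2)), Mul(5, 45)) = Mul(Add(118, 400), Mul(5, 45)) = Mul(518, 225) = 116550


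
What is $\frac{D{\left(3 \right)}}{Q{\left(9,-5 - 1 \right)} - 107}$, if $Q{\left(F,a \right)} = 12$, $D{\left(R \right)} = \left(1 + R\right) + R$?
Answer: $- \frac{7}{95} \approx -0.073684$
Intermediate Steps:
$D{\left(R \right)} = 1 + 2 R$
$\frac{D{\left(3 \right)}}{Q{\left(9,-5 - 1 \right)} - 107} = \frac{1 + 2 \cdot 3}{12 - 107} = \frac{1 + 6}{-95} = \left(- \frac{1}{95}\right) 7 = - \frac{7}{95}$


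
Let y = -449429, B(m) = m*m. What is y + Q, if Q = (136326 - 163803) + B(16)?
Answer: -476650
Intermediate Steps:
B(m) = m²
Q = -27221 (Q = (136326 - 163803) + 16² = -27477 + 256 = -27221)
y + Q = -449429 - 27221 = -476650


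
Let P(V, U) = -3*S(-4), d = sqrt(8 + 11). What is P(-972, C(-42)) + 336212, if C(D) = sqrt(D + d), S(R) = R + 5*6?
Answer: 336134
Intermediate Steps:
S(R) = 30 + R (S(R) = R + 30 = 30 + R)
d = sqrt(19) ≈ 4.3589
C(D) = sqrt(D + sqrt(19))
P(V, U) = -78 (P(V, U) = -3*(30 - 4) = -3*26 = -78)
P(-972, C(-42)) + 336212 = -78 + 336212 = 336134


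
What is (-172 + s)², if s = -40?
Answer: 44944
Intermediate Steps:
(-172 + s)² = (-172 - 40)² = (-212)² = 44944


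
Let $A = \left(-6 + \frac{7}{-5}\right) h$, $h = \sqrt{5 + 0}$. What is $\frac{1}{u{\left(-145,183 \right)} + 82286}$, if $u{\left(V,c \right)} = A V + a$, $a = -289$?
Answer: $\frac{81997}{6717751364} - \frac{1073 \sqrt{5}}{6717751364} \approx 1.1849 \cdot 10^{-5}$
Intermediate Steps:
$h = \sqrt{5} \approx 2.2361$
$A = - \frac{37 \sqrt{5}}{5}$ ($A = \left(-6 + \frac{7}{-5}\right) \sqrt{5} = \left(-6 + 7 \left(- \frac{1}{5}\right)\right) \sqrt{5} = \left(-6 - \frac{7}{5}\right) \sqrt{5} = - \frac{37 \sqrt{5}}{5} \approx -16.547$)
$u{\left(V,c \right)} = -289 - \frac{37 V \sqrt{5}}{5}$ ($u{\left(V,c \right)} = - \frac{37 \sqrt{5}}{5} V - 289 = - \frac{37 V \sqrt{5}}{5} - 289 = -289 - \frac{37 V \sqrt{5}}{5}$)
$\frac{1}{u{\left(-145,183 \right)} + 82286} = \frac{1}{\left(-289 - - 1073 \sqrt{5}\right) + 82286} = \frac{1}{\left(-289 + 1073 \sqrt{5}\right) + 82286} = \frac{1}{81997 + 1073 \sqrt{5}}$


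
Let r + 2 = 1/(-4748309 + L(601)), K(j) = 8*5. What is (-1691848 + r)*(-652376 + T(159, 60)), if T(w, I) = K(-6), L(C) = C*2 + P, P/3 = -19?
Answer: 1309807419495088684/1186791 ≈ 1.1037e+12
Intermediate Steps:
P = -57 (P = 3*(-19) = -57)
K(j) = 40
L(C) = -57 + 2*C (L(C) = C*2 - 57 = 2*C - 57 = -57 + 2*C)
T(w, I) = 40
r = -9494329/4747164 (r = -2 + 1/(-4748309 + (-57 + 2*601)) = -2 + 1/(-4748309 + (-57 + 1202)) = -2 + 1/(-4748309 + 1145) = -2 + 1/(-4747164) = -2 - 1/4747164 = -9494329/4747164 ≈ -2.0000)
(-1691848 + r)*(-652376 + T(159, 60)) = (-1691848 - 9494329/4747164)*(-652376 + 40) = -8031489413401/4747164*(-652336) = 1309807419495088684/1186791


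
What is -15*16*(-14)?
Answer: 3360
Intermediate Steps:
-15*16*(-14) = -240*(-14) = 3360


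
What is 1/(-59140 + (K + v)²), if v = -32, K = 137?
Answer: -1/48115 ≈ -2.0784e-5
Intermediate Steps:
1/(-59140 + (K + v)²) = 1/(-59140 + (137 - 32)²) = 1/(-59140 + 105²) = 1/(-59140 + 11025) = 1/(-48115) = -1/48115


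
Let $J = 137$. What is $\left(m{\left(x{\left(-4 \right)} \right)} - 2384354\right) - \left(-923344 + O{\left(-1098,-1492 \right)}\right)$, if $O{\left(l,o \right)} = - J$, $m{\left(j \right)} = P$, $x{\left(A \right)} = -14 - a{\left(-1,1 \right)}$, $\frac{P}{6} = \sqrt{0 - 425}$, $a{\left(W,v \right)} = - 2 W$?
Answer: $-1460873 + 30 i \sqrt{17} \approx -1.4609 \cdot 10^{6} + 123.69 i$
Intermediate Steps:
$P = 30 i \sqrt{17}$ ($P = 6 \sqrt{0 - 425} = 6 \sqrt{-425} = 6 \cdot 5 i \sqrt{17} = 30 i \sqrt{17} \approx 123.69 i$)
$x{\left(A \right)} = -16$ ($x{\left(A \right)} = -14 - \left(-2\right) \left(-1\right) = -14 - 2 = -16$)
$m{\left(j \right)} = 30 i \sqrt{17}$
$O{\left(l,o \right)} = -137$ ($O{\left(l,o \right)} = \left(-1\right) 137 = -137$)
$\left(m{\left(x{\left(-4 \right)} \right)} - 2384354\right) - \left(-923344 + O{\left(-1098,-1492 \right)}\right) = \left(30 i \sqrt{17} - 2384354\right) + \left(923344 - -137\right) = \left(-2384354 + 30 i \sqrt{17}\right) + \left(923344 + 137\right) = \left(-2384354 + 30 i \sqrt{17}\right) + 923481 = -1460873 + 30 i \sqrt{17}$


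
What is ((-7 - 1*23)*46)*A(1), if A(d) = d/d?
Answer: -1380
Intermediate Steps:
A(d) = 1
((-7 - 1*23)*46)*A(1) = ((-7 - 1*23)*46)*1 = ((-7 - 23)*46)*1 = -30*46*1 = -1380*1 = -1380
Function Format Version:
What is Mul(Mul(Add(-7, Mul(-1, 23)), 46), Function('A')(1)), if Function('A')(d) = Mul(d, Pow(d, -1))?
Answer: -1380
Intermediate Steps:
Function('A')(d) = 1
Mul(Mul(Add(-7, Mul(-1, 23)), 46), Function('A')(1)) = Mul(Mul(Add(-7, Mul(-1, 23)), 46), 1) = Mul(Mul(Add(-7, -23), 46), 1) = Mul(Mul(-30, 46), 1) = Mul(-1380, 1) = -1380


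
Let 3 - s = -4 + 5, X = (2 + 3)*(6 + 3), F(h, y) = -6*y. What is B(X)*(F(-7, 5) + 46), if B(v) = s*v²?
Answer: 64800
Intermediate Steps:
X = 45 (X = 5*9 = 45)
s = 2 (s = 3 - (-4 + 5) = 3 - 1*1 = 3 - 1 = 2)
B(v) = 2*v²
B(X)*(F(-7, 5) + 46) = (2*45²)*(-6*5 + 46) = (2*2025)*(-30 + 46) = 4050*16 = 64800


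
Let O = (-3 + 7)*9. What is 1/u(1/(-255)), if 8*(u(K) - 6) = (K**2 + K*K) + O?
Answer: 260100/2731051 ≈ 0.095238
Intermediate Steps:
O = 36 (O = 4*9 = 36)
u(K) = 21/2 + K**2/4 (u(K) = 6 + ((K**2 + K*K) + 36)/8 = 6 + ((K**2 + K**2) + 36)/8 = 6 + (2*K**2 + 36)/8 = 6 + (36 + 2*K**2)/8 = 6 + (9/2 + K**2/4) = 21/2 + K**2/4)
1/u(1/(-255)) = 1/(21/2 + (1/(-255))**2/4) = 1/(21/2 + (-1/255)**2/4) = 1/(21/2 + (1/4)*(1/65025)) = 1/(21/2 + 1/260100) = 1/(2731051/260100) = 260100/2731051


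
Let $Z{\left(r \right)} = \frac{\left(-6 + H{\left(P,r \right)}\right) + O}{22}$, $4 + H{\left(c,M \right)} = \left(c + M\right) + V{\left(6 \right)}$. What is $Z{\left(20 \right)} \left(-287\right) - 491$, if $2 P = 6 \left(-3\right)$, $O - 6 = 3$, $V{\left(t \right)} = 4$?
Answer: $- \frac{7410}{11} \approx -673.64$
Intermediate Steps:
$O = 9$ ($O = 6 + 3 = 9$)
$P = -9$ ($P = \frac{6 \left(-3\right)}{2} = \frac{1}{2} \left(-18\right) = -9$)
$H{\left(c,M \right)} = M + c$ ($H{\left(c,M \right)} = -4 + \left(\left(c + M\right) + 4\right) = -4 + \left(\left(M + c\right) + 4\right) = -4 + \left(4 + M + c\right) = M + c$)
$Z{\left(r \right)} = - \frac{3}{11} + \frac{r}{22}$ ($Z{\left(r \right)} = \frac{\left(-6 + \left(r - 9\right)\right) + 9}{22} = \left(\left(-6 + \left(-9 + r\right)\right) + 9\right) \frac{1}{22} = \left(\left(-15 + r\right) + 9\right) \frac{1}{22} = \left(-6 + r\right) \frac{1}{22} = - \frac{3}{11} + \frac{r}{22}$)
$Z{\left(20 \right)} \left(-287\right) - 491 = \left(- \frac{3}{11} + \frac{1}{22} \cdot 20\right) \left(-287\right) - 491 = \left(- \frac{3}{11} + \frac{10}{11}\right) \left(-287\right) - 491 = \frac{7}{11} \left(-287\right) - 491 = - \frac{2009}{11} - 491 = - \frac{7410}{11}$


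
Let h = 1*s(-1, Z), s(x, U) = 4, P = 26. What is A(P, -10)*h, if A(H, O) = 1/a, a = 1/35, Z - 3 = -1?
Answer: 140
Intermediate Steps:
Z = 2 (Z = 3 - 1 = 2)
a = 1/35 ≈ 0.028571
A(H, O) = 35 (A(H, O) = 1/(1/35) = 35)
h = 4 (h = 1*4 = 4)
A(P, -10)*h = 35*4 = 140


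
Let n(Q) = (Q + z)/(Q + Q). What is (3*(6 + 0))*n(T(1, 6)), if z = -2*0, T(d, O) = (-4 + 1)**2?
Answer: 9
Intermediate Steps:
T(d, O) = 9 (T(d, O) = (-3)**2 = 9)
z = 0
n(Q) = 1/2 (n(Q) = (Q + 0)/(Q + Q) = Q/((2*Q)) = Q*(1/(2*Q)) = 1/2)
(3*(6 + 0))*n(T(1, 6)) = (3*(6 + 0))*(1/2) = (3*6)*(1/2) = 18*(1/2) = 9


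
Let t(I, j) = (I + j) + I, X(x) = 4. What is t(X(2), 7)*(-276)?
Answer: -4140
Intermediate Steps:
t(I, j) = j + 2*I
t(X(2), 7)*(-276) = (7 + 2*4)*(-276) = (7 + 8)*(-276) = 15*(-276) = -4140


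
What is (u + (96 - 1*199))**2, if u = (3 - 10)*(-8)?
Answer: 2209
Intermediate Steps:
u = 56 (u = -7*(-8) = 56)
(u + (96 - 1*199))**2 = (56 + (96 - 1*199))**2 = (56 + (96 - 199))**2 = (56 - 103)**2 = (-47)**2 = 2209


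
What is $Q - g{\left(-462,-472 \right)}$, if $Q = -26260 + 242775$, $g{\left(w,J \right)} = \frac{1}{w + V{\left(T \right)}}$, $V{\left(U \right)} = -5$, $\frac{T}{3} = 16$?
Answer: $\frac{101112506}{467} \approx 2.1652 \cdot 10^{5}$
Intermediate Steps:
$T = 48$ ($T = 3 \cdot 16 = 48$)
$g{\left(w,J \right)} = \frac{1}{-5 + w}$ ($g{\left(w,J \right)} = \frac{1}{w - 5} = \frac{1}{-5 + w}$)
$Q = 216515$
$Q - g{\left(-462,-472 \right)} = 216515 - \frac{1}{-5 - 462} = 216515 - \frac{1}{-467} = 216515 - - \frac{1}{467} = 216515 + \frac{1}{467} = \frac{101112506}{467}$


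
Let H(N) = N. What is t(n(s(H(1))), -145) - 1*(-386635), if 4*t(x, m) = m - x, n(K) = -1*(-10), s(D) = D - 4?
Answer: 1546385/4 ≈ 3.8660e+5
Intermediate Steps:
s(D) = -4 + D
n(K) = 10
t(x, m) = -x/4 + m/4 (t(x, m) = (m - x)/4 = -x/4 + m/4)
t(n(s(H(1))), -145) - 1*(-386635) = (-¼*10 + (¼)*(-145)) - 1*(-386635) = (-5/2 - 145/4) + 386635 = -155/4 + 386635 = 1546385/4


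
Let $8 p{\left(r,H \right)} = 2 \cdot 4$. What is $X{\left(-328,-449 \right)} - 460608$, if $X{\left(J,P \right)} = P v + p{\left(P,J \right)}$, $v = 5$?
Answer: $-462852$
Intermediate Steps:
$p{\left(r,H \right)} = 1$ ($p{\left(r,H \right)} = \frac{2 \cdot 4}{8} = \frac{1}{8} \cdot 8 = 1$)
$X{\left(J,P \right)} = 1 + 5 P$ ($X{\left(J,P \right)} = P 5 + 1 = 5 P + 1 = 1 + 5 P$)
$X{\left(-328,-449 \right)} - 460608 = \left(1 + 5 \left(-449\right)\right) - 460608 = \left(1 - 2245\right) - 460608 = -2244 - 460608 = -462852$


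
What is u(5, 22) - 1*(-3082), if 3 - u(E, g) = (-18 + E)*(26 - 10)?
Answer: 3293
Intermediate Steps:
u(E, g) = 291 - 16*E (u(E, g) = 3 - (-18 + E)*(26 - 10) = 3 - (-18 + E)*16 = 3 - (-288 + 16*E) = 3 + (288 - 16*E) = 291 - 16*E)
u(5, 22) - 1*(-3082) = (291 - 16*5) - 1*(-3082) = (291 - 80) + 3082 = 211 + 3082 = 3293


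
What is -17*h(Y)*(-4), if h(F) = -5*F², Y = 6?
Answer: -12240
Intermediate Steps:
-17*h(Y)*(-4) = -(-85)*6²*(-4) = -(-85)*36*(-4) = -17*(-180)*(-4) = 3060*(-4) = -12240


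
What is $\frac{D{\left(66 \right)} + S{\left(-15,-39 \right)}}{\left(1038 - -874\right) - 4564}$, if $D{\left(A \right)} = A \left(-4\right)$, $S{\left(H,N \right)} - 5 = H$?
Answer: $\frac{137}{1326} \approx 0.10332$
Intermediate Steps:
$S{\left(H,N \right)} = 5 + H$
$D{\left(A \right)} = - 4 A$
$\frac{D{\left(66 \right)} + S{\left(-15,-39 \right)}}{\left(1038 - -874\right) - 4564} = \frac{\left(-4\right) 66 + \left(5 - 15\right)}{\left(1038 - -874\right) - 4564} = \frac{-264 - 10}{\left(1038 + 874\right) - 4564} = - \frac{274}{1912 - 4564} = - \frac{274}{-2652} = \left(-274\right) \left(- \frac{1}{2652}\right) = \frac{137}{1326}$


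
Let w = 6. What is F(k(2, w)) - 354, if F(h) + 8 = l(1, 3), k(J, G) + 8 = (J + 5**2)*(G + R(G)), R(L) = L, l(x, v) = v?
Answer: -359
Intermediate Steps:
k(J, G) = -8 + 2*G*(25 + J) (k(J, G) = -8 + (J + 5**2)*(G + G) = -8 + (J + 25)*(2*G) = -8 + (25 + J)*(2*G) = -8 + 2*G*(25 + J))
F(h) = -5 (F(h) = -8 + 3 = -5)
F(k(2, w)) - 354 = -5 - 354 = -359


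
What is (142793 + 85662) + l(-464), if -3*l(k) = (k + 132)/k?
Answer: 79502257/348 ≈ 2.2845e+5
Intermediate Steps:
l(k) = -(132 + k)/(3*k) (l(k) = -(k + 132)/(3*k) = -(132 + k)/(3*k))
(142793 + 85662) + l(-464) = (142793 + 85662) + (1/3)*(-132 - 1*(-464))/(-464) = 228455 + (1/3)*(-1/464)*(-132 + 464) = 228455 + (1/3)*(-1/464)*332 = 228455 - 83/348 = 79502257/348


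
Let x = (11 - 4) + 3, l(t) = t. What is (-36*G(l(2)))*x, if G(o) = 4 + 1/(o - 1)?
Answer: -1800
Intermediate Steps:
x = 10 (x = 7 + 3 = 10)
G(o) = 4 + 1/(-1 + o)
(-36*G(l(2)))*x = -36*(-3 + 4*2)/(-1 + 2)*10 = -36*(-3 + 8)/1*10 = -36*5*10 = -180*10 = -1800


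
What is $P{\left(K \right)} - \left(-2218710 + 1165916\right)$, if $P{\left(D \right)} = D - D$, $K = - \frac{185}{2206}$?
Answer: $1052794$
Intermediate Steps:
$K = - \frac{185}{2206}$ ($K = \left(-185\right) \frac{1}{2206} = - \frac{185}{2206} \approx -0.083862$)
$P{\left(D \right)} = 0$
$P{\left(K \right)} - \left(-2218710 + 1165916\right) = 0 - \left(-2218710 + 1165916\right) = 0 - -1052794 = 0 + 1052794 = 1052794$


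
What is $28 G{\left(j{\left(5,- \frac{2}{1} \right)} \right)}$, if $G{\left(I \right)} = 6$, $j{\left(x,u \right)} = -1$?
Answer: $168$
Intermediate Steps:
$28 G{\left(j{\left(5,- \frac{2}{1} \right)} \right)} = 28 \cdot 6 = 168$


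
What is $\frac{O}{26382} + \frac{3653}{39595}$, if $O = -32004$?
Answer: $- \frac{195137489}{174099215} \approx -1.1208$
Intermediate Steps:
$\frac{O}{26382} + \frac{3653}{39595} = - \frac{32004}{26382} + \frac{3653}{39595} = \left(-32004\right) \frac{1}{26382} + 3653 \cdot \frac{1}{39595} = - \frac{5334}{4397} + \frac{3653}{39595} = - \frac{195137489}{174099215}$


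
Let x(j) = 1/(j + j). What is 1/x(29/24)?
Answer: 29/12 ≈ 2.4167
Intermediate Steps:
x(j) = 1/(2*j)
1/x(29/24) = 1/(1/(2*((29/24)))) = 1/(1/(2*((29*(1/24))))) = 1/(1/(2*(29/24))) = 1/((1/2)*(24/29)) = 1/(12/29) = 29/12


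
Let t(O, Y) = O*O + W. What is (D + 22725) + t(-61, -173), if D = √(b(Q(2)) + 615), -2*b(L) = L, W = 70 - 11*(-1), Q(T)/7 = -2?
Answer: 26527 + √622 ≈ 26552.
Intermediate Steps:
Q(T) = -14 (Q(T) = 7*(-2) = -14)
W = 81 (W = 70 - 1*(-11) = 70 + 11 = 81)
b(L) = -L/2
t(O, Y) = 81 + O² (t(O, Y) = O*O + 81 = O² + 81 = 81 + O²)
D = √622 (D = √(-½*(-14) + 615) = √(7 + 615) = √622 ≈ 24.940)
(D + 22725) + t(-61, -173) = (√622 + 22725) + (81 + (-61)²) = (22725 + √622) + (81 + 3721) = (22725 + √622) + 3802 = 26527 + √622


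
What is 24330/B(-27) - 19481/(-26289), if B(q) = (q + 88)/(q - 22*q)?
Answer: 15767862397/69723 ≈ 2.2615e+5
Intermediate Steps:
B(q) = -(88 + q)/(21*q) (B(q) = (88 + q)/((-21*q)) = (88 + q)*(-1/(21*q)) = -(88 + q)/(21*q))
24330/B(-27) - 19481/(-26289) = 24330/(((1/21)*(-88 - 1*(-27))/(-27))) - 19481/(-26289) = 24330/(((1/21)*(-1/27)*(-88 + 27))) - 19481*(-1/26289) = 24330/(((1/21)*(-1/27)*(-61))) + 847/1143 = 24330/(61/567) + 847/1143 = 24330*(567/61) + 847/1143 = 13795110/61 + 847/1143 = 15767862397/69723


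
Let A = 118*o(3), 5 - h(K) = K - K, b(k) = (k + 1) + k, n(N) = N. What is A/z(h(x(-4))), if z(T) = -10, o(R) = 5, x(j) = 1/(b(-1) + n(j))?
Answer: -59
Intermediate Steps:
b(k) = 1 + 2*k (b(k) = (1 + k) + k = 1 + 2*k)
x(j) = 1/(-1 + j) (x(j) = 1/((1 + 2*(-1)) + j) = 1/((1 - 2) + j) = 1/(-1 + j))
h(K) = 5 (h(K) = 5 - (K - K) = 5 - 1*0 = 5 + 0 = 5)
A = 590 (A = 118*5 = 590)
A/z(h(x(-4))) = 590/(-10) = 590*(-1/10) = -59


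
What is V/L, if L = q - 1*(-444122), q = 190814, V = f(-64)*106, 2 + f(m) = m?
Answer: -1749/158734 ≈ -0.011018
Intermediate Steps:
f(m) = -2 + m
V = -6996 (V = (-2 - 64)*106 = -66*106 = -6996)
L = 634936 (L = 190814 - 1*(-444122) = 190814 + 444122 = 634936)
V/L = -6996/634936 = -6996*1/634936 = -1749/158734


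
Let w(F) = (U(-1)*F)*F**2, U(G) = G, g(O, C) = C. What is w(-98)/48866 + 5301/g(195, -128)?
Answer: -69283045/3127424 ≈ -22.153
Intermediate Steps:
w(F) = -F**3 (w(F) = (-F)*F**2 = -F**3)
w(-98)/48866 + 5301/g(195, -128) = -1*(-98)**3/48866 + 5301/(-128) = -1*(-941192)*(1/48866) + 5301*(-1/128) = 941192*(1/48866) - 5301/128 = 470596/24433 - 5301/128 = -69283045/3127424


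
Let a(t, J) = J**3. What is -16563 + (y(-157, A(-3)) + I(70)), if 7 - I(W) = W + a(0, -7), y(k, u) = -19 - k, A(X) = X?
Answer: -16145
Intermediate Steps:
I(W) = 350 - W (I(W) = 7 - (W + (-7)**3) = 7 - (W - 343) = 7 - (-343 + W) = 7 + (343 - W) = 350 - W)
-16563 + (y(-157, A(-3)) + I(70)) = -16563 + ((-19 - 1*(-157)) + (350 - 1*70)) = -16563 + ((-19 + 157) + (350 - 70)) = -16563 + (138 + 280) = -16563 + 418 = -16145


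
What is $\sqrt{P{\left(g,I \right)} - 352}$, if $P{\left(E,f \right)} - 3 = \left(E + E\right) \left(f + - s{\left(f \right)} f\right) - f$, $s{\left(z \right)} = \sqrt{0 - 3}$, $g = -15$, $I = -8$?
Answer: $\sqrt{-101 - 240 i \sqrt{3}} \approx 12.783 - 16.26 i$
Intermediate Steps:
$s{\left(z \right)} = i \sqrt{3}$ ($s{\left(z \right)} = \sqrt{-3} = i \sqrt{3}$)
$P{\left(E,f \right)} = 3 - f + 2 E \left(f - i f \sqrt{3}\right)$ ($P{\left(E,f \right)} = 3 - \left(f - \left(E + E\right) \left(f + - i \sqrt{3} f\right)\right) = 3 + \left(2 E \left(f + - i \sqrt{3} f\right) - f\right) = 3 + \left(2 E \left(f - i f \sqrt{3}\right) - f\right) = 3 + \left(- f + 2 E \left(f - i f \sqrt{3}\right)\right) = 3 - f + 2 E \left(f - i f \sqrt{3}\right)$)
$\sqrt{P{\left(g,I \right)} - 352} = \sqrt{\left(3 - -8 + 2 \left(-15\right) \left(-8\right) - 2 i \left(-15\right) \left(-8\right) \sqrt{3}\right) - 352} = \sqrt{\left(3 + 8 + 240 - 240 i \sqrt{3}\right) - 352} = \sqrt{\left(251 - 240 i \sqrt{3}\right) - 352} = \sqrt{-101 - 240 i \sqrt{3}}$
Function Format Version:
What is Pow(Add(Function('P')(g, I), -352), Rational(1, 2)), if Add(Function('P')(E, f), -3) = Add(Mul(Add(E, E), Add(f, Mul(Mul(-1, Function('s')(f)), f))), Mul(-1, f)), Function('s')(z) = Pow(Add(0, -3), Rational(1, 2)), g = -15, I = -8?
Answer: Pow(Add(-101, Mul(-240, I, Pow(3, Rational(1, 2)))), Rational(1, 2)) ≈ Add(12.783, Mul(-16.260, I))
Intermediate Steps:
Function('s')(z) = Mul(I, Pow(3, Rational(1, 2))) (Function('s')(z) = Pow(-3, Rational(1, 2)) = Mul(I, Pow(3, Rational(1, 2))))
Function('P')(E, f) = Add(3, Mul(-1, f), Mul(2, E, Add(f, Mul(-1, I, f, Pow(3, Rational(1, 2)))))) (Function('P')(E, f) = Add(3, Add(Mul(Add(E, E), Add(f, Mul(Mul(-1, Mul(I, Pow(3, Rational(1, 2)))), f))), Mul(-1, f))) = Add(3, Add(Mul(Mul(2, E), Add(f, Mul(Mul(-1, I, Pow(3, Rational(1, 2))), f))), Mul(-1, f))) = Add(3, Add(Mul(Mul(2, E), Add(f, Mul(-1, I, f, Pow(3, Rational(1, 2))))), Mul(-1, f))) = Add(3, Add(Mul(2, E, Add(f, Mul(-1, I, f, Pow(3, Rational(1, 2))))), Mul(-1, f))) = Add(3, Add(Mul(-1, f), Mul(2, E, Add(f, Mul(-1, I, f, Pow(3, Rational(1, 2))))))) = Add(3, Mul(-1, f), Mul(2, E, Add(f, Mul(-1, I, f, Pow(3, Rational(1, 2)))))))
Pow(Add(Function('P')(g, I), -352), Rational(1, 2)) = Pow(Add(Add(3, Mul(-1, -8), Mul(2, -15, -8), Mul(-2, I, -15, -8, Pow(3, Rational(1, 2)))), -352), Rational(1, 2)) = Pow(Add(Add(3, 8, 240, Mul(-240, I, Pow(3, Rational(1, 2)))), -352), Rational(1, 2)) = Pow(Add(Add(251, Mul(-240, I, Pow(3, Rational(1, 2)))), -352), Rational(1, 2)) = Pow(Add(-101, Mul(-240, I, Pow(3, Rational(1, 2)))), Rational(1, 2))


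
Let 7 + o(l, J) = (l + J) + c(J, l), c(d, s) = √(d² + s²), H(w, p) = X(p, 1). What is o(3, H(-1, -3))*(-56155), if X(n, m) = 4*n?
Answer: 898480 - 168465*√17 ≈ 2.0388e+5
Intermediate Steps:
H(w, p) = 4*p
o(l, J) = -7 + J + l + √(J² + l²) (o(l, J) = -7 + ((l + J) + √(J² + l²)) = -7 + ((J + l) + √(J² + l²)) = -7 + (J + l + √(J² + l²)) = -7 + J + l + √(J² + l²))
o(3, H(-1, -3))*(-56155) = (-7 + 4*(-3) + 3 + √((4*(-3))² + 3²))*(-56155) = (-7 - 12 + 3 + √((-12)² + 9))*(-56155) = (-7 - 12 + 3 + √(144 + 9))*(-56155) = (-7 - 12 + 3 + √153)*(-56155) = (-7 - 12 + 3 + 3*√17)*(-56155) = (-16 + 3*√17)*(-56155) = 898480 - 168465*√17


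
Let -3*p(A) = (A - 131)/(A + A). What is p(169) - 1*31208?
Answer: -15822475/507 ≈ -31208.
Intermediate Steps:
p(A) = -(-131 + A)/(6*A) (p(A) = -(A - 131)/(3*(A + A)) = -(-131 + A)/(3*(2*A)) = -(-131 + A)*1/(2*A)/3 = -(-131 + A)/(6*A))
p(169) - 1*31208 = (⅙)*(131 - 1*169)/169 - 1*31208 = (⅙)*(1/169)*(131 - 169) - 31208 = (⅙)*(1/169)*(-38) - 31208 = -19/507 - 31208 = -15822475/507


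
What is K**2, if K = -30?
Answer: 900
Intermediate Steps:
K**2 = (-30)**2 = 900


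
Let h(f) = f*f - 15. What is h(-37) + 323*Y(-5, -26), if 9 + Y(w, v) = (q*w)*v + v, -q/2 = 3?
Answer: -261891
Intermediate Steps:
q = -6 (q = -2*3 = -6)
Y(w, v) = -9 + v - 6*v*w (Y(w, v) = -9 + ((-6*w)*v + v) = -9 + (-6*v*w + v) = -9 + (v - 6*v*w) = -9 + v - 6*v*w)
h(f) = -15 + f**2 (h(f) = f**2 - 15 = -15 + f**2)
h(-37) + 323*Y(-5, -26) = (-15 + (-37)**2) + 323*(-9 - 26 - 6*(-26)*(-5)) = (-15 + 1369) + 323*(-9 - 26 - 780) = 1354 + 323*(-815) = 1354 - 263245 = -261891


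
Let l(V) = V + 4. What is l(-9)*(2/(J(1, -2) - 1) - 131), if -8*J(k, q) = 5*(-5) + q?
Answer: 12365/19 ≈ 650.79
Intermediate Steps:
l(V) = 4 + V
J(k, q) = 25/8 - q/8 (J(k, q) = -(5*(-5) + q)/8 = -(-25 + q)/8 = 25/8 - q/8)
l(-9)*(2/(J(1, -2) - 1) - 131) = (4 - 9)*(2/((25/8 - ⅛*(-2)) - 1) - 131) = -5*(2/((25/8 + ¼) - 1) - 131) = -5*(2/(27/8 - 1) - 131) = -5*(2/(19/8) - 131) = -5*((8/19)*2 - 131) = -5*(16/19 - 131) = -5*(-2473/19) = 12365/19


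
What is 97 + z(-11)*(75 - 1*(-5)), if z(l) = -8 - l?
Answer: 337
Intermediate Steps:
97 + z(-11)*(75 - 1*(-5)) = 97 + (-8 - 1*(-11))*(75 - 1*(-5)) = 97 + (-8 + 11)*(75 + 5) = 97 + 3*80 = 97 + 240 = 337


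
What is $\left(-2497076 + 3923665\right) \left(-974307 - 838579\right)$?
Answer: $-2586243225854$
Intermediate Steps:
$\left(-2497076 + 3923665\right) \left(-974307 - 838579\right) = 1426589 \left(-1812886\right) = -2586243225854$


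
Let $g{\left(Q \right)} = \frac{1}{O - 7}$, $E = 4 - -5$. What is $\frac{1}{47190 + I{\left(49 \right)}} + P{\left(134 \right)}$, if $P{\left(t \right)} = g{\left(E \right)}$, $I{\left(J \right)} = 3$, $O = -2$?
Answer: $- \frac{15728}{141579} \approx -0.11109$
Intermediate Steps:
$E = 9$ ($E = 4 + 5 = 9$)
$g{\left(Q \right)} = - \frac{1}{9}$ ($g{\left(Q \right)} = \frac{1}{-2 - 7} = \frac{1}{-9} = - \frac{1}{9}$)
$P{\left(t \right)} = - \frac{1}{9}$
$\frac{1}{47190 + I{\left(49 \right)}} + P{\left(134 \right)} = \frac{1}{47190 + 3} - \frac{1}{9} = \frac{1}{47193} - \frac{1}{9} = - \frac{15728}{141579}$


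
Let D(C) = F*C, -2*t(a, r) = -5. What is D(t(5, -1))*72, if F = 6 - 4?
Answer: 360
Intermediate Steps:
t(a, r) = 5/2 (t(a, r) = -1/2*(-5) = 5/2)
F = 2
D(C) = 2*C
D(t(5, -1))*72 = (2*(5/2))*72 = 5*72 = 360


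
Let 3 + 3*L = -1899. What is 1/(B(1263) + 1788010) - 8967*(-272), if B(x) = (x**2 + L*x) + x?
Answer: 6301706308801/2583700 ≈ 2.4390e+6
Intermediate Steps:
L = -634 (L = -1 + (1/3)*(-1899) = -1 - 633 = -634)
B(x) = x**2 - 633*x (B(x) = (x**2 - 634*x) + x = x**2 - 633*x)
1/(B(1263) + 1788010) - 8967*(-272) = 1/(1263*(-633 + 1263) + 1788010) - 8967*(-272) = 1/(1263*630 + 1788010) + 2439024 = 1/(795690 + 1788010) + 2439024 = 1/2583700 + 2439024 = 6301706308801/2583700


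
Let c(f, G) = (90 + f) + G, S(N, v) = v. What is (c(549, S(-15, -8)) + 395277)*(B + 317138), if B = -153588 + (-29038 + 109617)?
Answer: 96652624132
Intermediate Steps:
c(f, G) = 90 + G + f
B = -73009 (B = -153588 + 80579 = -73009)
(c(549, S(-15, -8)) + 395277)*(B + 317138) = ((90 - 8 + 549) + 395277)*(-73009 + 317138) = (631 + 395277)*244129 = 395908*244129 = 96652624132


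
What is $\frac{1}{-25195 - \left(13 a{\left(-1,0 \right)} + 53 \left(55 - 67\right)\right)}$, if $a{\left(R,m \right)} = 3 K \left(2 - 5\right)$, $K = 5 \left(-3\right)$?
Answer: $- \frac{1}{26314} \approx -3.8003 \cdot 10^{-5}$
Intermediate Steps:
$K = -15$
$a{\left(R,m \right)} = 135$ ($a{\left(R,m \right)} = 3 \left(- 15 \left(2 - 5\right)\right) = 3 \left(\left(-15\right) \left(-3\right)\right) = 3 \cdot 45 = 135$)
$\frac{1}{-25195 - \left(13 a{\left(-1,0 \right)} + 53 \left(55 - 67\right)\right)} = \frac{1}{-25195 - \left(1755 + 53 \left(55 - 67\right)\right)} = \frac{1}{-25195 - 1119} = \frac{1}{-26314} = - \frac{1}{26314}$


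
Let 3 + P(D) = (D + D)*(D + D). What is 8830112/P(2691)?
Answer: 8830112/28965921 ≈ 0.30484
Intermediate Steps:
P(D) = -3 + 4*D**2 (P(D) = -3 + (D + D)*(D + D) = -3 + (2*D)*(2*D) = -3 + 4*D**2)
8830112/P(2691) = 8830112/(-3 + 4*2691**2) = 8830112/(-3 + 4*7241481) = 8830112/(-3 + 28965924) = 8830112/28965921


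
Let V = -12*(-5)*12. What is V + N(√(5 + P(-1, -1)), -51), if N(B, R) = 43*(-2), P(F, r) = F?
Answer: 634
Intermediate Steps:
N(B, R) = -86
V = 720 (V = 60*12 = 720)
V + N(√(5 + P(-1, -1)), -51) = 720 - 86 = 634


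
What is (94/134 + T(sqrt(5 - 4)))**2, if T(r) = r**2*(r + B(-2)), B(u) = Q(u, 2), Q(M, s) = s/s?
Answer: 32761/4489 ≈ 7.2981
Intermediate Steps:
Q(M, s) = 1
B(u) = 1
T(r) = r**2*(1 + r) (T(r) = r**2*(r + 1) = r**2*(1 + r))
(94/134 + T(sqrt(5 - 4)))**2 = (94/134 + (sqrt(5 - 4))**2*(1 + sqrt(5 - 4)))**2 = (94*(1/134) + (sqrt(1))**2*(1 + sqrt(1)))**2 = (47/67 + 1**2*(1 + 1))**2 = (47/67 + 1*2)**2 = (47/67 + 2)**2 = (181/67)**2 = 32761/4489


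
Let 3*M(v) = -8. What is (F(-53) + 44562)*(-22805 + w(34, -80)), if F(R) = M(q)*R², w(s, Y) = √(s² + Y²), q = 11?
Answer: -2536235270/3 + 222428*√1889/3 ≈ -8.4219e+8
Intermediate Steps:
M(v) = -8/3 (M(v) = (⅓)*(-8) = -8/3)
w(s, Y) = √(Y² + s²)
F(R) = -8*R²/3
(F(-53) + 44562)*(-22805 + w(34, -80)) = (-8/3*(-53)² + 44562)*(-22805 + √((-80)² + 34²)) = (-8/3*2809 + 44562)*(-22805 + √(6400 + 1156)) = (-22472/3 + 44562)*(-22805 + √7556) = 111214*(-22805 + 2*√1889)/3 = -2536235270/3 + 222428*√1889/3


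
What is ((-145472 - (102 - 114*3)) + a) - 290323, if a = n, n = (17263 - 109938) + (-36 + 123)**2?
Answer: -520661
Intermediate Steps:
n = -85106 (n = -92675 + 87**2 = -92675 + 7569 = -85106)
a = -85106
((-145472 - (102 - 114*3)) + a) - 290323 = ((-145472 - (102 - 114*3)) - 85106) - 290323 = ((-145472 - (102 - 342)) - 85106) - 290323 = ((-145472 - 1*(-240)) - 85106) - 290323 = ((-145472 + 240) - 85106) - 290323 = (-145232 - 85106) - 290323 = -230338 - 290323 = -520661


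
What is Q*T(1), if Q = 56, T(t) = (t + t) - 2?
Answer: 0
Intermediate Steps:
T(t) = -2 + 2*t (T(t) = 2*t - 2 = -2 + 2*t)
Q*T(1) = 56*(-2 + 2*1) = 56*(-2 + 2) = 56*0 = 0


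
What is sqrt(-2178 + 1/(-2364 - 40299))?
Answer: I*sqrt(3964246599945)/42663 ≈ 46.669*I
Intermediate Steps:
sqrt(-2178 + 1/(-2364 - 40299)) = sqrt(-2178 + 1/(-42663)) = sqrt(-2178 - 1/42663) = sqrt(-92920015/42663) = I*sqrt(3964246599945)/42663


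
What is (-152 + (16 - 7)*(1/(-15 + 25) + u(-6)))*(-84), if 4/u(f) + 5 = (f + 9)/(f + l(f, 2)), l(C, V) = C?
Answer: 66342/5 ≈ 13268.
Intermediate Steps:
u(f) = 4/(-5 + (9 + f)/(2*f)) (u(f) = 4/(-5 + (f + 9)/(f + f)) = 4/(-5 + (9 + f)/((2*f))) = 4/(-5 + (9 + f)*(1/(2*f))) = 4/(-5 + (9 + f)/(2*f)))
(-152 + (16 - 7)*(1/(-15 + 25) + u(-6)))*(-84) = (-152 + (16 - 7)*(1/(-15 + 25) - 8*(-6)/(-9 + 9*(-6))))*(-84) = (-152 + 9*(1/10 - 8*(-6)/(-9 - 54)))*(-84) = (-152 + 9*(1/10 - 8*(-6)/(-63)))*(-84) = (-152 + 9*(1/10 - 8*(-6)*(-1/63)))*(-84) = (-152 + 9*(1/10 - 16/21))*(-84) = (-152 + 9*(-139/210))*(-84) = (-152 - 417/70)*(-84) = -11057/70*(-84) = 66342/5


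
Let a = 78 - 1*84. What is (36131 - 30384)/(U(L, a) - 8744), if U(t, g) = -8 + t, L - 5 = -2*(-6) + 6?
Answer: -821/1247 ≈ -0.65838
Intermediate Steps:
L = 23 (L = 5 + (-2*(-6) + 6) = 5 + (12 + 6) = 5 + 18 = 23)
a = -6 (a = 78 - 84 = -6)
(36131 - 30384)/(U(L, a) - 8744) = (36131 - 30384)/((-8 + 23) - 8744) = 5747/(15 - 8744) = 5747/(-8729) = 5747*(-1/8729) = -821/1247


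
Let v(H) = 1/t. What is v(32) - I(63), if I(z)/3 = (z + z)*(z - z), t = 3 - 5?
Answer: -½ ≈ -0.50000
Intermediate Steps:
t = -2
v(H) = -½ (v(H) = 1/(-2) = -½)
I(z) = 0 (I(z) = 3*((z + z)*(z - z)) = 3*((2*z)*0) = 3*0 = 0)
v(32) - I(63) = -½ - 1*0 = -½ + 0 = -½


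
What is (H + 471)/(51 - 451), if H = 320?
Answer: -791/400 ≈ -1.9775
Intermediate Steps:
(H + 471)/(51 - 451) = (320 + 471)/(51 - 451) = 791/(-400) = 791*(-1/400) = -791/400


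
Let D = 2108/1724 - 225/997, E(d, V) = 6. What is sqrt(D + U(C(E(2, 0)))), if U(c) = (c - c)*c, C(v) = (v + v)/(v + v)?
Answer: 2*sqrt(46026346477)/429707 ≈ 0.99853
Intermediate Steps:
C(v) = 1 (C(v) = (2*v)/((2*v)) = (2*v)*(1/(2*v)) = 1)
U(c) = 0 (U(c) = 0*c = 0)
D = 428444/429707 (D = 2108*(1/1724) - 225*1/997 = 527/431 - 225/997 = 428444/429707 ≈ 0.99706)
sqrt(D + U(C(E(2, 0)))) = sqrt(428444/429707 + 0) = sqrt(428444/429707) = 2*sqrt(46026346477)/429707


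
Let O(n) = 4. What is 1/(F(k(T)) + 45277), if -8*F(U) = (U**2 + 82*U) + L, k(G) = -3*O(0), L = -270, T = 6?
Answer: 4/181663 ≈ 2.2019e-5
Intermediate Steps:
k(G) = -12 (k(G) = -3*4 = -12)
F(U) = 135/4 - 41*U/4 - U**2/8 (F(U) = -((U**2 + 82*U) - 270)/8 = -(-270 + U**2 + 82*U)/8 = 135/4 - 41*U/4 - U**2/8)
1/(F(k(T)) + 45277) = 1/((135/4 - 41/4*(-12) - 1/8*(-12)**2) + 45277) = 1/((135/4 + 123 - 1/8*144) + 45277) = 1/((135/4 + 123 - 18) + 45277) = 1/(555/4 + 45277) = 1/(181663/4) = 4/181663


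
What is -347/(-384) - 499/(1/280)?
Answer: -53652133/384 ≈ -1.3972e+5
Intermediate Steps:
-347/(-384) - 499/(1/280) = -347*(-1/384) - 499/1/280 = 347/384 - 499*280 = 347/384 - 139720 = -53652133/384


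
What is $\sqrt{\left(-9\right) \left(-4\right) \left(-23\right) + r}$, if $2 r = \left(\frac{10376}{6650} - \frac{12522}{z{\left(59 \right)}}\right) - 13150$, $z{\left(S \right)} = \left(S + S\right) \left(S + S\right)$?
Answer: $\frac{i \sqrt{45582240245577}}{78470} \approx 86.039 i$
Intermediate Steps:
$z{\left(S \right)} = 4 S^{2}$ ($z{\left(S \right)} = 2 S 2 S = 4 S^{2}$)
$r = - \frac{304389446469}{46297300}$ ($r = \frac{\left(\frac{10376}{6650} - \frac{12522}{4 \cdot 59^{2}}\right) - 13150}{2} = \frac{\left(10376 \cdot \frac{1}{6650} - \frac{12522}{4 \cdot 3481}\right) - 13150}{2} = \frac{\left(\frac{5188}{3325} - \frac{12522}{13924}\right) - 13150}{2} = \frac{\left(\frac{5188}{3325} - \frac{6261}{6962}\right) - 13150}{2} = \frac{\frac{15301031}{23148650} - 13150}{2} = \frac{1}{2} \left(- \frac{304389446469}{23148650}\right) = - \frac{304389446469}{46297300} \approx -6574.7$)
$\sqrt{\left(-9\right) \left(-4\right) \left(-23\right) + r} = \sqrt{\left(-9\right) \left(-4\right) \left(-23\right) - \frac{304389446469}{46297300}} = \sqrt{36 \left(-23\right) - \frac{304389446469}{46297300}} = \sqrt{-828 - \frac{304389446469}{46297300}} = \sqrt{- \frac{342723610869}{46297300}} = \frac{i \sqrt{45582240245577}}{78470}$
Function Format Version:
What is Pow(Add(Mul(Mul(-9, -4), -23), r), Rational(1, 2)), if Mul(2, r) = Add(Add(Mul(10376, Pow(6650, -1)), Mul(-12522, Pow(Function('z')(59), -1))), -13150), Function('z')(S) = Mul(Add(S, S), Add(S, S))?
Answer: Mul(Rational(1, 78470), I, Pow(45582240245577, Rational(1, 2))) ≈ Mul(86.039, I)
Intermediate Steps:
Function('z')(S) = Mul(4, Pow(S, 2)) (Function('z')(S) = Mul(Mul(2, S), Mul(2, S)) = Mul(4, Pow(S, 2)))
r = Rational(-304389446469, 46297300) (r = Mul(Rational(1, 2), Add(Add(Mul(10376, Pow(6650, -1)), Mul(-12522, Pow(Mul(4, Pow(59, 2)), -1))), -13150)) = Mul(Rational(1, 2), Add(Add(Mul(10376, Rational(1, 6650)), Mul(-12522, Pow(Mul(4, 3481), -1))), -13150)) = Mul(Rational(1, 2), Add(Add(Rational(5188, 3325), Mul(-12522, Pow(13924, -1))), -13150)) = Mul(Rational(1, 2), Add(Add(Rational(5188, 3325), Mul(-12522, Rational(1, 13924))), -13150)) = Mul(Rational(1, 2), Add(Add(Rational(5188, 3325), Rational(-6261, 6962)), -13150)) = Mul(Rational(1, 2), Add(Rational(15301031, 23148650), -13150)) = Mul(Rational(1, 2), Rational(-304389446469, 23148650)) = Rational(-304389446469, 46297300) ≈ -6574.7)
Pow(Add(Mul(Mul(-9, -4), -23), r), Rational(1, 2)) = Pow(Add(Mul(Mul(-9, -4), -23), Rational(-304389446469, 46297300)), Rational(1, 2)) = Pow(Add(Mul(36, -23), Rational(-304389446469, 46297300)), Rational(1, 2)) = Pow(Add(-828, Rational(-304389446469, 46297300)), Rational(1, 2)) = Pow(Rational(-342723610869, 46297300), Rational(1, 2)) = Mul(Rational(1, 78470), I, Pow(45582240245577, Rational(1, 2)))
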